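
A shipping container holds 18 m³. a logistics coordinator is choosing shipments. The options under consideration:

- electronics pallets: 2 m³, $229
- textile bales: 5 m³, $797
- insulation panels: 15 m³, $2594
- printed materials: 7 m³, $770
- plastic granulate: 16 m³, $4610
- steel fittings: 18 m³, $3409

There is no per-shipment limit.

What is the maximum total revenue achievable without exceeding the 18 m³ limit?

Density check — plastic granulate 288.12, steel fittings 189.39, insulation panels 172.93 are the best per m³.
The ratio ordering already packs tightly: electronics pallets + plastic granulate, 18 m³, 4839.

4839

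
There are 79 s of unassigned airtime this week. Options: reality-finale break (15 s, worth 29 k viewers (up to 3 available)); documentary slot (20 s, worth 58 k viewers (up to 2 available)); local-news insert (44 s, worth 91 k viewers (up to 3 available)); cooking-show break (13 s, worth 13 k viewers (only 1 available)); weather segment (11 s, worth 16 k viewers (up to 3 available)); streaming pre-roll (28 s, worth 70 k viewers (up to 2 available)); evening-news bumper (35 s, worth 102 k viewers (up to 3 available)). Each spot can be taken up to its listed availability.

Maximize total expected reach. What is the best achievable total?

Greedy by ratio would take 2×evening-news bumper: 70 s used, total 204.
The 35 s tied up in evening-news bumper is better spent on 2×documentary slot — total rises to 218 (75 s).
That's the maximum — no swap from here does better than 218.

218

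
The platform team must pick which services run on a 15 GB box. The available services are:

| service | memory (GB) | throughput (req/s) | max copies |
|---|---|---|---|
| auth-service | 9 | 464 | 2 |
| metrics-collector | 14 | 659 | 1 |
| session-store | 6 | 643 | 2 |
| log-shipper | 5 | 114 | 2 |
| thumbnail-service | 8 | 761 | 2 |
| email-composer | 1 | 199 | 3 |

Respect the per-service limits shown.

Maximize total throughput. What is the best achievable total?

1883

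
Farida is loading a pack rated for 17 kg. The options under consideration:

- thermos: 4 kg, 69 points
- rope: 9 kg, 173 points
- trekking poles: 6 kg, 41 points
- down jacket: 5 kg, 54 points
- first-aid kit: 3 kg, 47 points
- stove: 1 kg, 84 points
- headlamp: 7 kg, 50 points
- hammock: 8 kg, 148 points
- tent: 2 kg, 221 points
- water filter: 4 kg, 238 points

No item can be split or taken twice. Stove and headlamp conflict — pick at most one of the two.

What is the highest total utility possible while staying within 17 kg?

The ratio ordering already packs tightly: rope + stove + tent + water filter, 16 kg, 716.
The closest alternative, stove + hammock + tent + water filter, reaches only 691.

716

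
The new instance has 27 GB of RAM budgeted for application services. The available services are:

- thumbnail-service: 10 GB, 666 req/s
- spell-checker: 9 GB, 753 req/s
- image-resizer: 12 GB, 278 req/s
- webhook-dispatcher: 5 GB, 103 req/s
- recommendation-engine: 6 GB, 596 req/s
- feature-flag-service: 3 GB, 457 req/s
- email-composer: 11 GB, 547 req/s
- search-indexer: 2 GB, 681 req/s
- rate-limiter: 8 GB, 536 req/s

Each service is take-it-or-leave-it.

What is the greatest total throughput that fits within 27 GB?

2696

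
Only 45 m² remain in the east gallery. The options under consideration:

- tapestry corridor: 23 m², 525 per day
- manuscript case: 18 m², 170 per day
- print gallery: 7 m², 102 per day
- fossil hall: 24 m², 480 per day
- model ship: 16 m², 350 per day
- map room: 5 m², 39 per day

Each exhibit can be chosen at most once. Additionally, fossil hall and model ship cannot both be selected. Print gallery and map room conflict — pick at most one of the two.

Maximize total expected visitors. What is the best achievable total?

914

Best packing: tapestry corridor + model ship + map room — 44 m², 914 total.
Every other selection either busts 45 m² or breaks a pairing rule or fails to beat 914.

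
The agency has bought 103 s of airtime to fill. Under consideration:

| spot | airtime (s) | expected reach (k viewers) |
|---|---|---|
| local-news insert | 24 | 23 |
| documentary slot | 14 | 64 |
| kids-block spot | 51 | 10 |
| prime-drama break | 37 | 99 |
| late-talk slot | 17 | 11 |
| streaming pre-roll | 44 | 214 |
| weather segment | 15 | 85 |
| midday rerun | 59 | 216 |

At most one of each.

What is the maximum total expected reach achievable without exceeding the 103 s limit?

430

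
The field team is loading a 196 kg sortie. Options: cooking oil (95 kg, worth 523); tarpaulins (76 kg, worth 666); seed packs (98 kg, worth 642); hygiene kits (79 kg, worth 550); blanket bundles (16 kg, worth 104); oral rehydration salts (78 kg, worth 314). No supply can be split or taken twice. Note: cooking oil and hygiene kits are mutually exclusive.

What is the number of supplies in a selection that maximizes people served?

Optimal total is 1412.
tarpaulins + seed packs + blanket bundles hits 1412 at 190 kg.
All optima have 3 supplies.

3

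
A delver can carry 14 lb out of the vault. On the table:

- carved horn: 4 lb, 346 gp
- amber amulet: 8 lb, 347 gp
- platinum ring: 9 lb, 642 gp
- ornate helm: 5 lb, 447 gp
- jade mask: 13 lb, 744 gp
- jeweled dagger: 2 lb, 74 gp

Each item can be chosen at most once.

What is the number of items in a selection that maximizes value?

Best achievable value is 1089.
For example platinum ring + ornate helm achieves it, using 14 lb.
All optima have 2 items.

2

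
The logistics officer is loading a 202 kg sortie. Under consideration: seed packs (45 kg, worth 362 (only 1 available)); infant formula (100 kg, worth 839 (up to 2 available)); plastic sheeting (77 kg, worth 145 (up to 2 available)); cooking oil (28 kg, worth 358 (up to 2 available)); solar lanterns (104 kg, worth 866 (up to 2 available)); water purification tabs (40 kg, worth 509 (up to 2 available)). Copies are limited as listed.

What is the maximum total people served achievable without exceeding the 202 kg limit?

2096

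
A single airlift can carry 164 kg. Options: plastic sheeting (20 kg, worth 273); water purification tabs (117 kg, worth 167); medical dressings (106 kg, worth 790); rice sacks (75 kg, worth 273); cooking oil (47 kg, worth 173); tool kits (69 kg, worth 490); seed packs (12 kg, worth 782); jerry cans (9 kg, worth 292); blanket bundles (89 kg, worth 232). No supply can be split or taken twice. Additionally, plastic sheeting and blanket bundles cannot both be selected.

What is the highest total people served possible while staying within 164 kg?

Density check — seed packs 65.17, jerry cans 32.44, plastic sheeting 13.65 are the best per kg.
Plastic sheeting + medical dressings + seed packs + jerry cans uses 147 of the 164 kg and totals 2137.
That's the maximum — no feasible swap from here does better than 2137.

2137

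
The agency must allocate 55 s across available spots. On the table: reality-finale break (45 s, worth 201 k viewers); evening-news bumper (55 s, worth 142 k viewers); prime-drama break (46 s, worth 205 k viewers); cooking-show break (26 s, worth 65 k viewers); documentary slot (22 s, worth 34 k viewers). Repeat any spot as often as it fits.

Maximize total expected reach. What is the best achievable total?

Ranking by ratio (expected reach/s): reality-finale break 4.47, prime-drama break 4.46, evening-news bumper 2.58, cooking-show break 2.50.
A density-first pass picks reality-finale break — 201 at 45 s.
The 45 s tied up in reality-finale break is better spent on prime-drama break — total rises to 205 (46 s).

205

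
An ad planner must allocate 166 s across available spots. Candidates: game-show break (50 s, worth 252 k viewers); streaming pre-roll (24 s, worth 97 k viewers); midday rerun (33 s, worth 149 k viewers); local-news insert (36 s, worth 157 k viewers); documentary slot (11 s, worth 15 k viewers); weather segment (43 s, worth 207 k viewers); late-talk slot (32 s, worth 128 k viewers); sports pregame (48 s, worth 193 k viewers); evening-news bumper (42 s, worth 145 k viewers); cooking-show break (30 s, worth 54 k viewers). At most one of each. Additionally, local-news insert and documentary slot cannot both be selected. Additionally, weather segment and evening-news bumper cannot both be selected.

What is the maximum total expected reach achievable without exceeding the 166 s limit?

765

By expected reach per s: game-show break 5.04, weather segment 4.81, midday rerun 4.52, local-news insert 4.36 lead.
The ratio ordering already packs tightly: game-show break + midday rerun + local-news insert + weather segment, 162 s, 765.
Runner-up game-show break + streaming pre-roll + weather segment + sports pregame tops out at 749.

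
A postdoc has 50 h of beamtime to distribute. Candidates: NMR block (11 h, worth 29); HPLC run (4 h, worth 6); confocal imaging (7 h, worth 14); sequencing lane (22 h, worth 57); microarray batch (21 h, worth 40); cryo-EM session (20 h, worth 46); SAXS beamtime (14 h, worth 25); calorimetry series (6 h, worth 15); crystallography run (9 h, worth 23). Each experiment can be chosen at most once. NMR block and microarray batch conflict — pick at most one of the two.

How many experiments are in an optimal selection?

4

The maximum expected citations within 50 h is 124.
NMR block + sequencing lane + calorimetry series + crystallography run hits 124 at 48 h.
All optima have 4 experiments.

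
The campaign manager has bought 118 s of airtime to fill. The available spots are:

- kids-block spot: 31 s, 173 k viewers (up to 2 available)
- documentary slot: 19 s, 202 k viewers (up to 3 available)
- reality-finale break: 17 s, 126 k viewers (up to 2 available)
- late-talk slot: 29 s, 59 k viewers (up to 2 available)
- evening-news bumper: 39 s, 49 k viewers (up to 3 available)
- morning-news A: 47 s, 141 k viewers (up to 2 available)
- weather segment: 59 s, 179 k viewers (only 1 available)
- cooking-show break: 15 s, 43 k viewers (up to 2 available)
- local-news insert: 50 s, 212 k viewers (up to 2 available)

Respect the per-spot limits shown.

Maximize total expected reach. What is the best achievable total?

905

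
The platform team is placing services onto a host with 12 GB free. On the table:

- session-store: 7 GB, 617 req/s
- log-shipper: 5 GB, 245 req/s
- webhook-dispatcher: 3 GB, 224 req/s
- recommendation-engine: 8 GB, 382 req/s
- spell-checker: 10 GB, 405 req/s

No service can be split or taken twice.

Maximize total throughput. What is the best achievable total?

By throughput per GB: session-store 88.14, webhook-dispatcher 74.67, log-shipper 49.00 lead.
The ratio heuristic lands on session-store + webhook-dispatcher (841) but leaves 2 GB idle.
Replace webhook-dispatcher with log-shipper: the trade gains 21 net, giving 862 at 12 GB.

862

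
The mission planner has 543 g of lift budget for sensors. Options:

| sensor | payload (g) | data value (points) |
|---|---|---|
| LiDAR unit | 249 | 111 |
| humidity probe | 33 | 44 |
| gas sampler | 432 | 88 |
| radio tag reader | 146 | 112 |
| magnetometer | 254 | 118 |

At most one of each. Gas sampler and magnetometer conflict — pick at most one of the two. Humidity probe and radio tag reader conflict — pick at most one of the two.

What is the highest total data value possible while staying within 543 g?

Taking LiDAR unit + humidity probe + magnetometer: 536 g used, 273 in data value.
Runner-up radio tag reader + magnetometer tops out at 230.

273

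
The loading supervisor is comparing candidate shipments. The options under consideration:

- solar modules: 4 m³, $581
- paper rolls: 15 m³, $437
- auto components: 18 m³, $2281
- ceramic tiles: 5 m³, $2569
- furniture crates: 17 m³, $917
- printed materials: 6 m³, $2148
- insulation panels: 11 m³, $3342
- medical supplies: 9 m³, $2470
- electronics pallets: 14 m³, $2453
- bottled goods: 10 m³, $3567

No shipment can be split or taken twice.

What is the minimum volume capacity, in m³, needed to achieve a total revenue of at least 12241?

Need the lightest bundle worth ≥ 12241.
solar modules + ceramic tiles + insulation panels + medical supplies + bottled goods reaches 12529 using 39 m³.
Any bundle with less than 39 m³ falls short of 12241.

39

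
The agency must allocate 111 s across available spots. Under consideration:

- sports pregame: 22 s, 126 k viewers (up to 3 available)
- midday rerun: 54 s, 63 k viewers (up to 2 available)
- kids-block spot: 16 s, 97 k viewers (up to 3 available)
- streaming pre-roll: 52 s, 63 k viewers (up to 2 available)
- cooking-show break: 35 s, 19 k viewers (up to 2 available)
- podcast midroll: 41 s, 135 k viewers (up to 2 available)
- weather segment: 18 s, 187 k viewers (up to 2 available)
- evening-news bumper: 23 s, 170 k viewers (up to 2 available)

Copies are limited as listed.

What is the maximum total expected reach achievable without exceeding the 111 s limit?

Filling by ratio: kids-block spot + 2×weather segment + 2×evening-news bumper for 811, with 13 s left unused.
Dropping kids-block spot frees 16 s; slotting in sports pregame (22 s) lifts the total to 840 at 104 s.

840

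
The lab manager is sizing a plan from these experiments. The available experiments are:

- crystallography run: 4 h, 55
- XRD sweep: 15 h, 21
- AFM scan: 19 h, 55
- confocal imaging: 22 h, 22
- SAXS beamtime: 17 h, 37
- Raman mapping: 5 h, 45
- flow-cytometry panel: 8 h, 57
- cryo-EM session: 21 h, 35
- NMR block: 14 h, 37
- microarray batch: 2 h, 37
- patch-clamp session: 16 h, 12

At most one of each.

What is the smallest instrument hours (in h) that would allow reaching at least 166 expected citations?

19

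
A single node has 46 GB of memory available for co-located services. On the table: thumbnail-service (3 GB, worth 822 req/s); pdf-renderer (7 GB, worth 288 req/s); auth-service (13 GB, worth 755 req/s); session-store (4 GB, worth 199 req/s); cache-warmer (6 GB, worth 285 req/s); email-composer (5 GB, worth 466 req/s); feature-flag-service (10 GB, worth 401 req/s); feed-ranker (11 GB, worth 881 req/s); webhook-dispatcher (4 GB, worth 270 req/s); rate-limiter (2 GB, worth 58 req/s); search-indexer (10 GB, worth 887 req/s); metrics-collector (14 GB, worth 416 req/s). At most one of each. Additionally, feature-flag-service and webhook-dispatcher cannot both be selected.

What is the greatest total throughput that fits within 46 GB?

Ranking by ratio (throughput/GB): thumbnail-service 274.00, email-composer 93.20, search-indexer 88.70, feed-ranker 80.09.
Best packing: thumbnail-service + auth-service + email-composer + feed-ranker + webhook-dispatcher + search-indexer — 46 GB, 4081 total.

4081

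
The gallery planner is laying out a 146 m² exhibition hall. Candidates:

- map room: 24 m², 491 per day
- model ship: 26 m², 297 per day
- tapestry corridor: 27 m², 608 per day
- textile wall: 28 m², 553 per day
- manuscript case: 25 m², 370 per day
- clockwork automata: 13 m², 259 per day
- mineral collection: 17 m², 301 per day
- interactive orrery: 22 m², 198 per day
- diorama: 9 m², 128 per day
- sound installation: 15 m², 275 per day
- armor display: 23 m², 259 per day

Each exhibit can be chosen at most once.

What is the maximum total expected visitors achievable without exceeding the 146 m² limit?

2726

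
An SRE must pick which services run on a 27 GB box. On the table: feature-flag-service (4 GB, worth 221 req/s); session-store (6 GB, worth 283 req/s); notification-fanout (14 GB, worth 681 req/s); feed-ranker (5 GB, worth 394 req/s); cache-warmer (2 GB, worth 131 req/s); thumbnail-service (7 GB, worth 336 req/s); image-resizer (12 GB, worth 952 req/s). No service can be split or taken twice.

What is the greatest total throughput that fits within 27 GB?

1850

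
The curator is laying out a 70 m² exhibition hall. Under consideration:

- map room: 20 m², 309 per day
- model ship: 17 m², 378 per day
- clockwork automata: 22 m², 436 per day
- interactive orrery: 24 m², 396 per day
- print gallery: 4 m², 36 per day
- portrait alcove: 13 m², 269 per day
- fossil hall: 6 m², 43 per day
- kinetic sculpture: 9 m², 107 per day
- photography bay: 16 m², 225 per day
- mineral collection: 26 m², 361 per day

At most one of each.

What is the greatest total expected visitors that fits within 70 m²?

Model ship + clockwork automata + portrait alcove + photography bay uses 68 of the 70 m² and totals 1308.

1308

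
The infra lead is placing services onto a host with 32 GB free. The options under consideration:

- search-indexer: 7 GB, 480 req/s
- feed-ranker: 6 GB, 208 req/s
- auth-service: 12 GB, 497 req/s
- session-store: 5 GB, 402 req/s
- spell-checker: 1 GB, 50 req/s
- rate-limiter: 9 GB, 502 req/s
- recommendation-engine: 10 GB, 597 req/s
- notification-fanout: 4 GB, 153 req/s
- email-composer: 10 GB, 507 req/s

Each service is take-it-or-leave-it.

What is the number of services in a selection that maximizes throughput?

Best achievable throughput is 2031.
For example search-indexer + session-store + spell-checker + rate-limiter + recommendation-engine achieves it, using 32 GB.
Every optimal selection uses 5 services.

5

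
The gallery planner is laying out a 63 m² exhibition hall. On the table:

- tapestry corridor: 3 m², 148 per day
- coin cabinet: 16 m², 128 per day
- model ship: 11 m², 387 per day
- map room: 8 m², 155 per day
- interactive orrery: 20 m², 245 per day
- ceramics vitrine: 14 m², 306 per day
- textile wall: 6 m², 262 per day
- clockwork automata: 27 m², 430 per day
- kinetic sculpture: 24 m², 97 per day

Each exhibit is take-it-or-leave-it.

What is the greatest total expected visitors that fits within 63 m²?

By expected visitors per m²: tapestry corridor 49.33, textile wall 43.67, model ship 35.18 lead.
Taking the top-ratio exhibits first gives tapestry corridor + model ship + map room + interactive orrery + ceramics vitrine + textile wall for 1503 (62 m²).
The 28 m² tied up in map room and interactive orrery is better spent on clockwork automata — total rises to 1533 (61 m²).

1533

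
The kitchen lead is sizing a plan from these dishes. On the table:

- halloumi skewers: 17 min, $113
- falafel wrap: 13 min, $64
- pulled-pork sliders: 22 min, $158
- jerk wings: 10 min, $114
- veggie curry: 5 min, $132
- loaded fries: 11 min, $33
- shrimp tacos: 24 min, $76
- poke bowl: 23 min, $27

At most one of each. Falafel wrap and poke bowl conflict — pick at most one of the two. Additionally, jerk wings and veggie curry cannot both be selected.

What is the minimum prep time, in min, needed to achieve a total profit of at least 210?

Look for the lowest-prep combination reaching 210.
halloumi skewers + veggie curry reaches 245 using 22 min.
Below 22 min the best achievable stays under 210.

22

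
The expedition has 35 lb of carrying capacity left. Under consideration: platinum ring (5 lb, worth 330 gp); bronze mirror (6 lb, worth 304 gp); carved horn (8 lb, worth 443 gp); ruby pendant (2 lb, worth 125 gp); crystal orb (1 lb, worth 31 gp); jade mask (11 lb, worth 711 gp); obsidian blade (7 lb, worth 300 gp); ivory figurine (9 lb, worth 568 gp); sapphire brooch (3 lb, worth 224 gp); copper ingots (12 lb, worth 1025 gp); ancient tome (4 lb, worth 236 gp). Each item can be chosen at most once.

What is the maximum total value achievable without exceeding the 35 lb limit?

2528

A density-first pass picks platinum ring + ruby pendant + crystal orb + jade mask + sapphire brooch + copper ingots — 2446 at 34 lb.
Dropping platinum ring and ruby pendant and crystal orb frees 8 lb; slotting in ivory figurine (9 lb) lifts the total to 2528 at 35 lb.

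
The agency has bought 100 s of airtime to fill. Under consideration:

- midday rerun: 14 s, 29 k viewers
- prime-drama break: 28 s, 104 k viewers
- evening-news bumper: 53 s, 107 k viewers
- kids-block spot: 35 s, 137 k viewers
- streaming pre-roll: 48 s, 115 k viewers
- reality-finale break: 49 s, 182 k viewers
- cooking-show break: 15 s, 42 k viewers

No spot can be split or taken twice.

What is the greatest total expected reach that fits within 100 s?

361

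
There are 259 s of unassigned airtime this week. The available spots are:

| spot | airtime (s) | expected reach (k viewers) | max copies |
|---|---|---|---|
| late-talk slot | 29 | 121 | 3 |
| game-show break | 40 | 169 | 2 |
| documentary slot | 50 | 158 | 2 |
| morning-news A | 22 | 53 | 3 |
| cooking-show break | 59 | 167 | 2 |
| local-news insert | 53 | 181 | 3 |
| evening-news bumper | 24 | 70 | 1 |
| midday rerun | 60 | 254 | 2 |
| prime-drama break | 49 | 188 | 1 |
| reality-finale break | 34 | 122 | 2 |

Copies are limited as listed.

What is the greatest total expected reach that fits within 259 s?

Best packing: 2×late-talk slot + 2×game-show break + 2×midday rerun — 258 s, 1088 total.
No other feasible combination exceeds 1088.

1088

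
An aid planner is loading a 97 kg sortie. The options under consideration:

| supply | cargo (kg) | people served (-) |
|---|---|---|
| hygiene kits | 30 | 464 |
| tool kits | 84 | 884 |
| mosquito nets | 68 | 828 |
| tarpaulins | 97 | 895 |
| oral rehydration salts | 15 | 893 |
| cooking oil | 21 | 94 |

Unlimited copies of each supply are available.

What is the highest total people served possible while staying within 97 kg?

6×oral rehydration salts uses 90 of the 97 kg and totals 5358.

5358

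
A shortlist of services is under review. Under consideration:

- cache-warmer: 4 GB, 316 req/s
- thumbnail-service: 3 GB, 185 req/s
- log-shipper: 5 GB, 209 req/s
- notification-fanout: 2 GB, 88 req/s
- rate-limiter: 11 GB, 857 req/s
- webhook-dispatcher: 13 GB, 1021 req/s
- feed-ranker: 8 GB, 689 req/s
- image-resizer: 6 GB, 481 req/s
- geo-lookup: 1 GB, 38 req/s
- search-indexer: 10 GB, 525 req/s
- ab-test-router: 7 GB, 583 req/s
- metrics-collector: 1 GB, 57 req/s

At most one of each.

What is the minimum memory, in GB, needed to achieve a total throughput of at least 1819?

Need the lightest bundle worth ≥ 1819.
cache-warmer + rate-limiter + feed-ranker reaches 1862 using 23 GB.
No combination under 23 GB hits 1819.

23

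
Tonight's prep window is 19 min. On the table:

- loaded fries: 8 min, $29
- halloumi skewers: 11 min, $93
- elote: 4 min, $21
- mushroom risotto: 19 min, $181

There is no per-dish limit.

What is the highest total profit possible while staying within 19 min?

Mushroom risotto uses 19 of the 19 min and totals 181.

181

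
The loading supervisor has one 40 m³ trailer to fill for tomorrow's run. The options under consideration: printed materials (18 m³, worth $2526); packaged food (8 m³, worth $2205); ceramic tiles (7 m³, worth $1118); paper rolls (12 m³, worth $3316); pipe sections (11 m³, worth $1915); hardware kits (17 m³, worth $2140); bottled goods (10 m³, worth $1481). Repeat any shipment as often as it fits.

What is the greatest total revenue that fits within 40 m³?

11042

Density check — paper rolls 276.33, packaged food 275.62, pipe sections 174.09, ceramic tiles 159.71 are the best per m³.
Filling by ratio: 3×paper rolls for 9948, with 4 m³ left unused.
Replace paper rolls with 2×packaged food: the trade gains 1094 net, giving 11042 at 40 m³.
Every other selection either busts 40 m³ or fails to beat 11042.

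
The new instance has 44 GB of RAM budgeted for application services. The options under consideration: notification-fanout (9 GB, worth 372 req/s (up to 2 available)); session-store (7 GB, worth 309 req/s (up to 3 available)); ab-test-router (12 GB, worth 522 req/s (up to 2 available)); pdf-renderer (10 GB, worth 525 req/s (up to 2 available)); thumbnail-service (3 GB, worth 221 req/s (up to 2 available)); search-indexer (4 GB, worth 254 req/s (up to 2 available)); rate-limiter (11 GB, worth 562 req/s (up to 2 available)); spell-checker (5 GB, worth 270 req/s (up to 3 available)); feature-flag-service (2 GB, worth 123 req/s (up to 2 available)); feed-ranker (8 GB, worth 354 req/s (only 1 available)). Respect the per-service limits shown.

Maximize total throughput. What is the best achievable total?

Density check — thumbnail-service 73.67, search-indexer 63.50, feature-flag-service 61.50 are the best per GB.
Taking the top-ratio services first gives pdf-renderer + 2×thumbnail-service + 2×search-indexer + 3×spell-checker + 2×feature-flag-service for 2531 (43 GB).
Replace pdf-renderer with rate-limiter: the trade gains 37 net, giving 2568 at 44 GB.

2568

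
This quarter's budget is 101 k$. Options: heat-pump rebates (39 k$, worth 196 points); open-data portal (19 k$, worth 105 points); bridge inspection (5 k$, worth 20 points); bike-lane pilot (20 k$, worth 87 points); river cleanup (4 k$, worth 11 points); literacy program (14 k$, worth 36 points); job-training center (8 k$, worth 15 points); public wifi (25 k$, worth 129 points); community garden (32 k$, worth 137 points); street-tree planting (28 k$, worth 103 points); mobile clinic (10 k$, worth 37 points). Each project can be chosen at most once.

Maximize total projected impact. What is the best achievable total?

Ranking by ratio (projected impact/k$): open-data portal 5.53, public wifi 5.16, heat-pump rebates 5.03, bike-lane pilot 4.35.
The ratio ordering already packs tightly: heat-pump rebates + open-data portal + bridge inspection + public wifi + mobile clinic, 98 k$, 487.
Runner-up heat-pump rebates + bridge inspection + public wifi + community garden tops out at 482.

487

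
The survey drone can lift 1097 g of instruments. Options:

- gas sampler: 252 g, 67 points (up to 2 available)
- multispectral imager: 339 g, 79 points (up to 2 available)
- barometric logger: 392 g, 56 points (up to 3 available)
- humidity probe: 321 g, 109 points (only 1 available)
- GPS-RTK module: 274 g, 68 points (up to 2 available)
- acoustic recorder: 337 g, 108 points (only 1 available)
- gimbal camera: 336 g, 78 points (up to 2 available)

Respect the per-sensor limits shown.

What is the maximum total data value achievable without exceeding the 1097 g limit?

296

A density-first pass picks gas sampler + humidity probe + acoustic recorder — 284 at 910 g.
Dropping gas sampler frees 252 g; slotting in multispectral imager (339 g) lifts the total to 296 at 997 g.
Every other selection either busts 1097 g or exceeds an availability limit or fails to beat 296.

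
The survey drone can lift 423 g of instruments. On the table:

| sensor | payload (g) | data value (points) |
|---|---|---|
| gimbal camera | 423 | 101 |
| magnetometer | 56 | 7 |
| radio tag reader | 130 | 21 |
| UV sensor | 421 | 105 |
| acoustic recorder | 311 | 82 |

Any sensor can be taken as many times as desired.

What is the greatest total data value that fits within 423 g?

105

Taking the top-ratio sensors first gives 2×magnetometer + acoustic recorder for 96 (423 g).
Replace 2×magnetometer and acoustic recorder with UV sensor: the trade gains 9 net, giving 105 at 421 g.
That's the maximum — no swap from here does better than 105.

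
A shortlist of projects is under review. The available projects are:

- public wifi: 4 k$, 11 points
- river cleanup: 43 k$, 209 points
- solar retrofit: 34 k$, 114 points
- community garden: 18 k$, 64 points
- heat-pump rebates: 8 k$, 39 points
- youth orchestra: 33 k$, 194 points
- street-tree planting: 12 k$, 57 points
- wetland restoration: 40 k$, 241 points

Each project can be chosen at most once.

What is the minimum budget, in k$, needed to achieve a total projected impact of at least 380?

73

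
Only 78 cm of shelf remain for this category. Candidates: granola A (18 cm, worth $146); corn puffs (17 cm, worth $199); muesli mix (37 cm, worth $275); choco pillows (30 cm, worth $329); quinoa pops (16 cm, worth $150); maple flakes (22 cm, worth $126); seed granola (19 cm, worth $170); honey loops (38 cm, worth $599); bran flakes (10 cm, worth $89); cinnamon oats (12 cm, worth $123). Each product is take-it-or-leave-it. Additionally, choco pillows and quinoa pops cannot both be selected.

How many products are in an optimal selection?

3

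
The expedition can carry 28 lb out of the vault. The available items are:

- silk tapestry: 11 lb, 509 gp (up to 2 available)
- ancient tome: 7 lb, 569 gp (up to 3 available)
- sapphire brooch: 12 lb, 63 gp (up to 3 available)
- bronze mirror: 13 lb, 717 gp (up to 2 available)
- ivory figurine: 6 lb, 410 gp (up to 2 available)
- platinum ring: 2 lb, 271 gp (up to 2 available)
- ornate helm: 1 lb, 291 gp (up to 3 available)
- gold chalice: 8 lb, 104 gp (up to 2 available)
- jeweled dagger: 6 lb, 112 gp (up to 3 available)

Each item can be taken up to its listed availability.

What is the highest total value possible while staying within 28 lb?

3122

By value per lb: ornate helm 291.00, platinum ring 135.50, ancient tome 81.29, ivory figurine 68.33 lead.
Taking 3×ancient tome + 2×platinum ring + 3×ornate helm: 28 lb used, 3122 in value.
That's the maximum — no swap from here does better than 3122.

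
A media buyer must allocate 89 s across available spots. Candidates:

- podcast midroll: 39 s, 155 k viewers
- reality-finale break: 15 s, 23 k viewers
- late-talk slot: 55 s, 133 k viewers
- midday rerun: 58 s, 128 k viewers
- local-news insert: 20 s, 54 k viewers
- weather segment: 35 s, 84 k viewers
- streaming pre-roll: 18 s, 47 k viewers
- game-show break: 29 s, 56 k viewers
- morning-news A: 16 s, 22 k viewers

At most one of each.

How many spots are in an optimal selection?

3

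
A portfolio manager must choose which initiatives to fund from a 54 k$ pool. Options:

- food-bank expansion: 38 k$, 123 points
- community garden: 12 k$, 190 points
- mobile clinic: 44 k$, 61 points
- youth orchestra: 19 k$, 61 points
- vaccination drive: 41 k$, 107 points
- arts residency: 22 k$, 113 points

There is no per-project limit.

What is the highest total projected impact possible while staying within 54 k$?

760

Best packing: 4×community garden — 48 k$, 760 total.
The spare 6 k$ is too small for any remaining project, and no exchange beats 760.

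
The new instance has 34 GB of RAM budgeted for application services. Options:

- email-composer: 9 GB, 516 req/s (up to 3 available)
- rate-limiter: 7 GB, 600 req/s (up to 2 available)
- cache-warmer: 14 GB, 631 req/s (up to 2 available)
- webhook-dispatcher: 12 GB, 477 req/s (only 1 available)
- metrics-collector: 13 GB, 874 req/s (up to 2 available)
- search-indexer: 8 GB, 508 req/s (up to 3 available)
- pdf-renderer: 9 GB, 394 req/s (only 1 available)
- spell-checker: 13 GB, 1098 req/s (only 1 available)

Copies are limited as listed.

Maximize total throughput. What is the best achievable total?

Filling by ratio: 2×rate-limiter + spell-checker for 2298, with 7 GB left unused.
Dropping rate-limiter frees 7 GB; slotting in metrics-collector (13 GB) lifts the total to 2572 at 33 GB.
Every other selection either busts 34 GB or exceeds an availability limit or fails to beat 2572.

2572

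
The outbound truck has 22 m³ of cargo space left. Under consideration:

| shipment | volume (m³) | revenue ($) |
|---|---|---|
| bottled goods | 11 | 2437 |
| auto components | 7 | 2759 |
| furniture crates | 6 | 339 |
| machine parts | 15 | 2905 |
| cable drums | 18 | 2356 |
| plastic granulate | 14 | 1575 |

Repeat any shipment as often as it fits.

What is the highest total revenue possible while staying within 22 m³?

8277

Taking 3×auto components: 21 m³ used, 8277 in revenue.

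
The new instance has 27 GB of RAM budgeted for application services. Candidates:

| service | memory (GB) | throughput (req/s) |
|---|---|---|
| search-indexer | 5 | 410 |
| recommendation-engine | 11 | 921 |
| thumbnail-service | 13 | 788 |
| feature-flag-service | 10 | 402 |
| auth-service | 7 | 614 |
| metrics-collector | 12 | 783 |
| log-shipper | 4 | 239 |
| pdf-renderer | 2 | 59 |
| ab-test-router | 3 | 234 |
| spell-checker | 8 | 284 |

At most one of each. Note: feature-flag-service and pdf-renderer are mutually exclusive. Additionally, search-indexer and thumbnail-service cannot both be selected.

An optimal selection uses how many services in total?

4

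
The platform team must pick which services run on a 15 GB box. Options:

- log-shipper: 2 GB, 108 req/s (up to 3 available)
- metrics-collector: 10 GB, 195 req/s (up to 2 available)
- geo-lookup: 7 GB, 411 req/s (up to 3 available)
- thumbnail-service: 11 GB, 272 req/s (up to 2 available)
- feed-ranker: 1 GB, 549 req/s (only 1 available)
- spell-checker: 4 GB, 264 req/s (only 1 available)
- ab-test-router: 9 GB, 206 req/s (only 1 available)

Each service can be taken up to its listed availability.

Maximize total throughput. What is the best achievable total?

1371

By throughput per GB: feed-ranker 549.00, spell-checker 66.00, geo-lookup 58.71 lead.
Taking the top-ratio services first gives log-shipper + geo-lookup + feed-ranker + spell-checker for 1332 (14 GB).
Dropping log-shipper and spell-checker frees 6 GB; slotting in geo-lookup (7 GB) lifts the total to 1371 at 15 GB.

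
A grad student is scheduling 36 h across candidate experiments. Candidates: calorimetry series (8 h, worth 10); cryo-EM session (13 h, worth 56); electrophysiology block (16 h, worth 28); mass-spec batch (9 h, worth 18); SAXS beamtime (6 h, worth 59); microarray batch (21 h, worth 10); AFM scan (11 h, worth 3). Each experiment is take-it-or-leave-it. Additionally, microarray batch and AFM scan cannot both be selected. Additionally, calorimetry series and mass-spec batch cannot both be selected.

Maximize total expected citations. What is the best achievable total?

Cryo-EM session + electrophysiology block + SAXS beamtime uses 35 of the 36 h and totals 143.
Every other selection either busts 36 h or breaks a pairing rule or fails to beat 143.

143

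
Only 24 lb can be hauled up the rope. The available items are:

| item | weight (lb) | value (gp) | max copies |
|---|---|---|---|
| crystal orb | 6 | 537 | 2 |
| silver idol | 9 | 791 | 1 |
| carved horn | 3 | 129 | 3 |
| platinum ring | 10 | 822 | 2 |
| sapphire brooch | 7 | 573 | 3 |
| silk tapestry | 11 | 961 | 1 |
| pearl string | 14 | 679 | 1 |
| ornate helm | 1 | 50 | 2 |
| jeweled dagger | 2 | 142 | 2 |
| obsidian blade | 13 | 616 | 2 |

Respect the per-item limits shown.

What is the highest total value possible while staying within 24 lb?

2085

Density check — crystal orb 89.50, silver idol 87.89, silk tapestry 87.36, platinum ring 82.20 are the best per lb.
Greedy by ratio would take 2×crystal orb + silver idol + ornate helm + jeweled dagger: 24 lb used, total 2057.
Replace silver idol and jeweled dagger with silk tapestry: the trade gains 28 net, giving 2085 at 24 lb.
Nothing else within 24 lb beats 2085.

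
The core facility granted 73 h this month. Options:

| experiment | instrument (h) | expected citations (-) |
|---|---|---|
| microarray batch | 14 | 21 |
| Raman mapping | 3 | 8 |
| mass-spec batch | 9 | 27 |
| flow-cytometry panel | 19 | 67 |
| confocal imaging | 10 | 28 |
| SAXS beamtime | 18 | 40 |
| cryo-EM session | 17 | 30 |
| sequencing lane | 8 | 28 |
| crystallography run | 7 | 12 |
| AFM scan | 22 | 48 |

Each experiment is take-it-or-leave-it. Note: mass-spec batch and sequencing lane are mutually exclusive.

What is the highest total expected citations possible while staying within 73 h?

Density check — flow-cytometry panel 3.53, sequencing lane 3.50, mass-spec batch 3.00 are the best per h.
Taking flow-cytometry panel + confocal imaging + SAXS beamtime + cryo-EM session + sequencing lane: 72 h used, 193 in expected citations.
Next best is mass-spec batch + flow-cytometry panel + confocal imaging + SAXS beamtime + cryo-EM session at 192 (73 h) — short by 1.

193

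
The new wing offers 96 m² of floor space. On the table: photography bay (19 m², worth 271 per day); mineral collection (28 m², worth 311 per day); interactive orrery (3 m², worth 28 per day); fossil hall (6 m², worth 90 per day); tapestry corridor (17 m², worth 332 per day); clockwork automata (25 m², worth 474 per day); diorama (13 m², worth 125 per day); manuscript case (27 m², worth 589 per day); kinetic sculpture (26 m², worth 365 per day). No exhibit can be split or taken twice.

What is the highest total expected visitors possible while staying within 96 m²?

Taking the top-ratio exhibits first gives photography bay + fossil hall + tapestry corridor + clockwork automata + manuscript case for 1756 (94 m²).
Dropping photography bay and fossil hall frees 25 m²; slotting in kinetic sculpture (26 m²) lifts the total to 1760 at 95 m².
Every other selection either busts 96 m² or fails to beat 1760.

1760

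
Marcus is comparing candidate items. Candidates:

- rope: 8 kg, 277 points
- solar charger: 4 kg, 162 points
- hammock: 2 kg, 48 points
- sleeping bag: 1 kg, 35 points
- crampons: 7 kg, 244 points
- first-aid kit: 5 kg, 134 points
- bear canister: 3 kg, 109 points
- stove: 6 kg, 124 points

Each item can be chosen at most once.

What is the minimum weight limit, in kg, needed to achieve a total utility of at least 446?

Need the lightest bundle worth ≥ 446.
rope + solar charger + sleeping bag: 474 utility at 13 kg.
Any bundle with less than 13 kg falls short of 446.

13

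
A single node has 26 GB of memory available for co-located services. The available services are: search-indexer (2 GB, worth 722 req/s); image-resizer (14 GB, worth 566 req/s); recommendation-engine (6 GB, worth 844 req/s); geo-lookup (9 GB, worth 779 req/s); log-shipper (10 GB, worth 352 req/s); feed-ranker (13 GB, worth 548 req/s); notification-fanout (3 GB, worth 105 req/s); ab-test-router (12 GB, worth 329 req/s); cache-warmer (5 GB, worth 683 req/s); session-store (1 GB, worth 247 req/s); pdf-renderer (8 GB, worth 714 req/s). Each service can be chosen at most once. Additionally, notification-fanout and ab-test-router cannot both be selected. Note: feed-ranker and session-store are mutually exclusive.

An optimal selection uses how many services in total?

Optimal total is 3380.
For example search-indexer + recommendation-engine + geo-lookup + notification-fanout + cache-warmer + session-store achieves it, using 26 GB.
Every optimal selection uses 6 services.

6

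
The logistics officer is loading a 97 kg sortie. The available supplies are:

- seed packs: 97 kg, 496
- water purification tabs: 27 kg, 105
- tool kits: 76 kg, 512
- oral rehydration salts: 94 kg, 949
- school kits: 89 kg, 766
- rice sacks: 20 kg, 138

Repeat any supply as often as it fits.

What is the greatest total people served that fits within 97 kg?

Ranking by ratio (people served/kg): oral rehydration salts 10.10, school kits 8.61, rice sacks 6.90.
Taking oral rehydration salts: 94 kg used, 949 in people served.

949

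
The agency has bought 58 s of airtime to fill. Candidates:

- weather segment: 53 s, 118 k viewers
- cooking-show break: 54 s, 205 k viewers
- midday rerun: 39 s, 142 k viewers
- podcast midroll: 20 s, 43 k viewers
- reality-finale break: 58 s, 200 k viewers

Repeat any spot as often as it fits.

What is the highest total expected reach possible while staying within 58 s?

By expected reach per s: cooking-show break 3.80, midday rerun 3.64, reality-finale break 3.45 lead.
The ratio ordering already packs tightly: cooking-show break, 54 s, 205.

205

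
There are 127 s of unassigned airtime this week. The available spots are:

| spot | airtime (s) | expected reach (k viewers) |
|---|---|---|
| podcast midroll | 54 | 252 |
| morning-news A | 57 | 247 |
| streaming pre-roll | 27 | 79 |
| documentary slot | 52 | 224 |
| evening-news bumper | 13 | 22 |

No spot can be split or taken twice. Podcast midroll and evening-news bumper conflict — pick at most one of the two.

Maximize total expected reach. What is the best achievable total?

499

Taking podcast midroll + morning-news A: 111 s used, 499 in expected reach.
No other feasible combination exceeds 499.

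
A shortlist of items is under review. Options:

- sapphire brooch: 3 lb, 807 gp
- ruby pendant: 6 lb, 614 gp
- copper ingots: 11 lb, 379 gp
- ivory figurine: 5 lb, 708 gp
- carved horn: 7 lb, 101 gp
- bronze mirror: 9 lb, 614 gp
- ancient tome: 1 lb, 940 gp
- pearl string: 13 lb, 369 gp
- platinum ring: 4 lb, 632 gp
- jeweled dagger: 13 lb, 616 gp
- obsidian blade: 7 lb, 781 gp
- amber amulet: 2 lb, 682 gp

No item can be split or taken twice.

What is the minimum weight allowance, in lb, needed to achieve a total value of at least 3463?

15

Look for the lowest-weight combination reaching 3463.
sapphire brooch + ivory figurine + ancient tome + platinum ring + amber amulet reaches 3769 using 15 lb.
No combination under 15 lb hits 3463.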